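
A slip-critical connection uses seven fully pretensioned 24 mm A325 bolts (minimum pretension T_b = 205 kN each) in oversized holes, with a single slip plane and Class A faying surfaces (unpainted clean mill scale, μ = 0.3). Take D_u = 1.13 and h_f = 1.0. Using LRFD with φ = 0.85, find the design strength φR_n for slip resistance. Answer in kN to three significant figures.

413 kN

R_n = μ · D_u · h_f · T_b · n_s · n_b = 0.3 × 1.13 × 1.0 × 205 × 1 × 7 = 486.5 kN.
Design strength φR_n = 0.85 × 486.5 = 413 kN.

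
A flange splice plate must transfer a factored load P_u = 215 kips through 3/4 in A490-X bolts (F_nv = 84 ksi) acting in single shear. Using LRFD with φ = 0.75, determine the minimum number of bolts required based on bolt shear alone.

8 bolts

A_b = π·0.75²/4 = 0.4418 in².
Per-bolt design strength φR_n = 0.75 × 84 × 0.4418 × 1 = 27.83 kips.
n ≥ 215 / 27.83 = 7.725 → use 8 bolts.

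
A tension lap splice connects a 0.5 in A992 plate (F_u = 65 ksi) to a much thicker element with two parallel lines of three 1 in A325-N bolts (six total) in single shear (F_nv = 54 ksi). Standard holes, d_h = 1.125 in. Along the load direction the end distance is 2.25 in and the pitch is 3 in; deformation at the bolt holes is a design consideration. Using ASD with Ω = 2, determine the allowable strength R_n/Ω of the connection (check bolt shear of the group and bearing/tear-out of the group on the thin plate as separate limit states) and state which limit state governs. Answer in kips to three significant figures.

Bolt shear: A_b = π·1²/4 = 0.7854 in²; R_n = 54 × 0.7854 × 6 × 1 = 254.5 kips → 254.5 / 2 = 127 kips.
Bearing (1.2 l_c t F_u ≤ 2.4 d t F_u): upper limit = 2.4·1·0.5·65 = 78 kips.
  Edge l_c = 2.25 − 1.125/2 = 1.688 → r_n = 65.81 kips; interior l_c = 3 − 1.125 = 1.875 → r_n = 73.12 kips.
  R_n,bearing = 2·65.81 + 4·73.12 = 424.1 kips → 424.1 / 2 = 212 kips.
Bolt shear governs: 127 kips.

127 kips (bolt shear governs)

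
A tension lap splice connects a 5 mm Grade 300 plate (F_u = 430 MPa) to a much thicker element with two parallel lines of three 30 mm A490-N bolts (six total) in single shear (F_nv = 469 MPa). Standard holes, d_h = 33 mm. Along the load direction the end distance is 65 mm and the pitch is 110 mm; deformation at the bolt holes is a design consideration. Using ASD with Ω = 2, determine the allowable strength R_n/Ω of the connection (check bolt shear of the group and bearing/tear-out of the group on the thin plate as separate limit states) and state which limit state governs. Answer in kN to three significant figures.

Bolt shear: A_b = π·30²/4 = 706.9 mm²; R_n = 469 × 706.9 × 6 × 1 / 1000 = 1989 kN → 1989 / 2 = 995 kN.
Bearing (1.2 l_c t F_u ≤ 2.4 d t F_u): upper limit = 2.4·30·5·430 / 1000 = 154.8 kN.
  Edge l_c = 65 − 33/2 = 48.5 → r_n = 125.1 kN; interior l_c = 110 − 33 = 77 → r_n = 154.8 kN.
  R_n,bearing = 2·125.1 + 4·154.8 = 869.5 kN → 869.5 / 2 = 435 kN.
Bearing governs: 435 kN.

435 kN (bearing governs)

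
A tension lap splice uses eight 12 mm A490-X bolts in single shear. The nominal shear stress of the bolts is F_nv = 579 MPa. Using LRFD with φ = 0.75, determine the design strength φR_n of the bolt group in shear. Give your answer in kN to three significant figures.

393 kN

A_b = π × 12² / 4 = 113.1 mm².
R_n = F_nv · A_b · n · n_s = 579 × 113.1 × 8 × 1 / 1000 = 523.9 kN.
Design strength φR_n = 0.75 × 523.9 = 393 kN.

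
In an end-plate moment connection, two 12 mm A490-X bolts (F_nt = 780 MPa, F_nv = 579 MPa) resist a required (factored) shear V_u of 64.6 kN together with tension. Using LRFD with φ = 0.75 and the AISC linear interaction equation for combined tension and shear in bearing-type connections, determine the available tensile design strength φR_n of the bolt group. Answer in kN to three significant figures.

A_b = π·12²/4 = 113.1 mm²; f_rv = 64.6 × 1000 / (2 × 113.1) = 285.6 MPa.
F'_nt = 1.3 F_nt − (F_nt / φF_nv) f_rv = 1.3·780 − (780/(0.75·579))·285.6 = 501 MPa, capped at F_nt → F'_nt = 501 MPa.
R_n = F'_nt · A_b · n = 501 × 113.1 × 2 / 1000 = 113.3 kN.
Design strength φR_n = 0.75 × 113.3 = 85 kN.

85 kN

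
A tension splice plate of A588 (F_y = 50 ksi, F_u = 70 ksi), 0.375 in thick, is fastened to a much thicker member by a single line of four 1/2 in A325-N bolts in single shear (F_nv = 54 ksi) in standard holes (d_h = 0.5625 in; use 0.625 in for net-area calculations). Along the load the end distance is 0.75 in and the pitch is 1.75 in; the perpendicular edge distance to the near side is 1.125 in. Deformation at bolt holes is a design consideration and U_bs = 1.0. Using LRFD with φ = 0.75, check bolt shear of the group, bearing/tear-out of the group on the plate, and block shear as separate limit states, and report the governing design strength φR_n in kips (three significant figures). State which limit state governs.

Bolt shear: A_b = π·0.5²/4 = 0.1963 in²; R_n = 54 × 0.1963 × 4 × 1 = 42.41 kips → 0.75 × 42.41 = 31.8 kips.
Bearing: edge l_c = 0.4688, r_n = 14.77 kips; interior l_c = 1.188, r_n = 31.5 kips; R_n = 14.77 + 3·31.5 = 109.3 kips → 81.9 kips.
Block shear: A_gv = 2.25, A_nv = 1.43, A_nt = 0.3047 in²; R_n = min(0.6F_uA_nv, 0.6F_yA_gv) + U_bs·F_u·A_nt = 81.38 kips → 61 kips.
Bolt shear governs: 31.8 kips.

31.8 kips (bolt shear governs)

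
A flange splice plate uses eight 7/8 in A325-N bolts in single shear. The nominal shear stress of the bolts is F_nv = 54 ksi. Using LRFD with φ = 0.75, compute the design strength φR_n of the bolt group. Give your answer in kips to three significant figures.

195 kips

A_b = π × 0.875² / 4 = 0.6013 in².
R_n = F_nv · A_b · n · n_s = 54 × 0.6013 × 8 × 1 = 259.8 kips.
Design strength φR_n = 0.75 × 259.8 = 195 kips.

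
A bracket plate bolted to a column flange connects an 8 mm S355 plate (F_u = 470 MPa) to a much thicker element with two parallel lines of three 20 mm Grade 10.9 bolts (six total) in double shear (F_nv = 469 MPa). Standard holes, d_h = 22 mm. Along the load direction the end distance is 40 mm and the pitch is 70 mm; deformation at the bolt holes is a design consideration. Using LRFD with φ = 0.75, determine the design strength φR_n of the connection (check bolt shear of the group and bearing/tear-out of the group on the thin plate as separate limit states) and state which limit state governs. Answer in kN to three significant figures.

738 kN (bearing governs)

Bolt shear: A_b = π·20²/4 = 314.2 mm²; R_n = 469 × 314.2 × 6 × 2 / 1000 = 1768 kN → 0.75 × 1768 = 1330 kN.
Bearing (1.2 l_c t F_u ≤ 2.4 d t F_u): upper limit = 2.4·20·8·470 / 1000 = 180.5 kN.
  Edge l_c = 40 − 22/2 = 29 → r_n = 130.8 kN; interior l_c = 70 − 22 = 48 → r_n = 180.5 kN.
  R_n,bearing = 2·130.8 + 4·180.5 = 983.6 kN → 0.75 × 983.6 = 738 kN.
Bearing governs: 738 kN.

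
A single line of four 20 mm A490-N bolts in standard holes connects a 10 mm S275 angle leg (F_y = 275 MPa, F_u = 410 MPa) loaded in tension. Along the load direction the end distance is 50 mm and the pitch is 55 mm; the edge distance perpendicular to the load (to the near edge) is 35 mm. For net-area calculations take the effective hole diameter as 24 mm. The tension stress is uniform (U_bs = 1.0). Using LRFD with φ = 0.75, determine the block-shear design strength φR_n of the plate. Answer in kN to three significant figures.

Shear plane L_v = 50 + 3·55 = 215 mm; A_gv = 215 × 10 = 2150 mm².
A_nv = (215 − 3.5·24) × 10 = 1310 mm².
A_nt = (35 − 0.5·24) × 10 = 230 mm².
0.6 F_u A_nv = 322.3 kN; 0.6 F_y A_gv = 354.8 kN → shear rupture governs the shear term.
R_n = 322.3 + 1.0 × 410 × 230 / 1000 = 416.6 kN.
Design strength φR_n = 0.75 × 416.6 = 312 kN.

312 kN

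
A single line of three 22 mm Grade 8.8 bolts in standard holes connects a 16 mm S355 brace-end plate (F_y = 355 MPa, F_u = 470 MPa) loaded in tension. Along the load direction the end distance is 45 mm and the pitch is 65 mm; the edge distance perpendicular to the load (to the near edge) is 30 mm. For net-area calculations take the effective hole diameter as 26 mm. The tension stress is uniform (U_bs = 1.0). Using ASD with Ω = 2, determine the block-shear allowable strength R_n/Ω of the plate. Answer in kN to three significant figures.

Shear plane L_v = 45 + 2·65 = 175 mm; A_gv = 175 × 16 = 2800 mm².
A_nv = (175 − 2.5·26) × 16 = 1760 mm².
A_nt = (30 − 0.5·26) × 16 = 272 mm².
0.6 F_u A_nv = 496.3 kN; 0.6 F_y A_gv = 596.4 kN → shear rupture governs the shear term.
R_n = 496.3 + 1.0 × 470 × 272 / 1000 = 624.2 kN.
Allowable strength R_n/Ω = 624.2 / 2 = 312 kN.

312 kN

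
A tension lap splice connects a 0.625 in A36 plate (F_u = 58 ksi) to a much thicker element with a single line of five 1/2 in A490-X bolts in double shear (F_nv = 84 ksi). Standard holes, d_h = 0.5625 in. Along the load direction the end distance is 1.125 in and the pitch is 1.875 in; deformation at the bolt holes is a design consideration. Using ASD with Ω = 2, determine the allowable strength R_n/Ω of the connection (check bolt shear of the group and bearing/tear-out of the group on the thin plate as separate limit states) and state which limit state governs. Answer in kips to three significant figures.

Bolt shear: A_b = π·0.5²/4 = 0.1963 in²; R_n = 84 × 0.1963 × 5 × 2 = 164.9 kips → 164.9 / 2 = 82.5 kips.
Bearing (1.2 l_c t F_u ≤ 2.4 d t F_u): upper limit = 2.4·0.5·0.625·58 = 43.5 kips.
  Edge l_c = 1.125 − 0.5625/2 = 0.8438 → r_n = 36.7 kips; interior l_c = 1.875 − 0.5625 = 1.312 → r_n = 43.5 kips.
  R_n,bearing = 1·36.7 + 4·43.5 = 210.7 kips → 210.7 / 2 = 105 kips.
Bolt shear governs: 82.5 kips.

82.5 kips (bolt shear governs)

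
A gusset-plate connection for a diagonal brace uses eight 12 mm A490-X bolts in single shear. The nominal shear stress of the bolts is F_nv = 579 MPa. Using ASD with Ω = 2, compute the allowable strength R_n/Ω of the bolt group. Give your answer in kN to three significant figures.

262 kN

A_b = π × 12² / 4 = 113.1 mm².
R_n = F_nv · A_b · n · n_s = 579 × 113.1 × 8 × 1 / 1000 = 523.9 kN.
Allowable strength R_n/Ω = 523.9 / 2 = 262 kN.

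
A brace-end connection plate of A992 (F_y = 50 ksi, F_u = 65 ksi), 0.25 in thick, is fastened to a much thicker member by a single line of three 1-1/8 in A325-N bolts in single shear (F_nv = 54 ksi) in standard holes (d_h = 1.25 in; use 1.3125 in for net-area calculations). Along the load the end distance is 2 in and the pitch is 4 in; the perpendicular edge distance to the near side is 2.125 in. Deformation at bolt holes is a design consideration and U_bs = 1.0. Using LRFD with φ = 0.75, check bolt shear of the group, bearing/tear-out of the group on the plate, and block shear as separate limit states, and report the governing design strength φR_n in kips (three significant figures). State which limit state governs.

Bolt shear: A_b = π·1.125²/4 = 0.994 in²; R_n = 54 × 0.994 × 3 × 1 = 161 kips → 0.75 × 161 = 121 kips.
Bearing: edge l_c = 1.375, r_n = 26.81 kips; interior l_c = 2.75, r_n = 43.87 kips; R_n = 26.81 + 2·43.87 = 114.6 kips → 85.9 kips.
Block shear: A_gv = 2.5, A_nv = 1.68, A_nt = 0.3672 in²; R_n = min(0.6F_uA_nv, 0.6F_yA_gv) + U_bs·F_u·A_nt = 89.38 kips → 67 kips.
Block shear governs: 67 kips.

67 kips (block shear governs)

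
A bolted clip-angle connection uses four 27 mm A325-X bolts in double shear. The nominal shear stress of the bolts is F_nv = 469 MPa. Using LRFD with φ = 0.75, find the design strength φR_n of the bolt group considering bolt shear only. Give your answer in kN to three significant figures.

A_b = π × 27² / 4 = 572.6 mm².
R_n = F_nv · A_b · n · n_s = 469 × 572.6 × 4 × 2 / 1000 = 2148 kN.
Design strength φR_n = 0.75 × 2148 = 1610 kN.

1610 kN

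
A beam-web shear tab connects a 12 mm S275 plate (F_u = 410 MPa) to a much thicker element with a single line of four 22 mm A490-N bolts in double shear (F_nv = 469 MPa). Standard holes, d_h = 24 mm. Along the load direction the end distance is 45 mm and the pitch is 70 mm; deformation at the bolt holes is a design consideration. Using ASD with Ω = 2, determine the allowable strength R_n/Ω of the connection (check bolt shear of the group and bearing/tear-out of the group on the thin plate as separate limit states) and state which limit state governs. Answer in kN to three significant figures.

487 kN (bearing governs)

Bolt shear: A_b = π·22²/4 = 380.1 mm²; R_n = 469 × 380.1 × 4 × 2 / 1000 = 1426 kN → 1426 / 2 = 713 kN.
Bearing (1.2 l_c t F_u ≤ 2.4 d t F_u): upper limit = 2.4·22·12·410 / 1000 = 259.8 kN.
  Edge l_c = 45 − 24/2 = 33 → r_n = 194.8 kN; interior l_c = 70 − 24 = 46 → r_n = 259.8 kN.
  R_n,bearing = 1·194.8 + 3·259.8 = 974.2 kN → 974.2 / 2 = 487 kN.
Bearing governs: 487 kN.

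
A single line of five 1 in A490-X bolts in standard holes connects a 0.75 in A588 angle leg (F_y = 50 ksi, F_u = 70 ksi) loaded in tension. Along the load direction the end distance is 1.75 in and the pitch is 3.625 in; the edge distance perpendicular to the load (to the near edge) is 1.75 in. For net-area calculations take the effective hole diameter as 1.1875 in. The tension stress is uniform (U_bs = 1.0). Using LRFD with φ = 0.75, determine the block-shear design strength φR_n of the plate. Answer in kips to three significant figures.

303 kips

Shear plane L_v = 1.75 + 4·3.625 = 16.25 in; A_gv = 16.25 × 0.75 = 12.19 in².
A_nv = (16.25 − 4.5·1.1875) × 0.75 = 8.18 in².
A_nt = (1.75 − 0.5·1.1875) × 0.75 = 0.8672 in².
0.6 F_u A_nv = 343.5 kips; 0.6 F_y A_gv = 365.6 kips → shear rupture governs the shear term.
R_n = 343.5 + 1.0 × 70 × 0.8672 = 404.2 kips.
Design strength φR_n = 0.75 × 404.2 = 303 kips.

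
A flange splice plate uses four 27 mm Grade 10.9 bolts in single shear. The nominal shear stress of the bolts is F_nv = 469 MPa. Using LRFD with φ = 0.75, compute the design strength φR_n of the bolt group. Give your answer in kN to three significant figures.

806 kN

A_b = π × 27² / 4 = 572.6 mm².
R_n = F_nv · A_b · n · n_s = 469 × 572.6 × 4 × 1 / 1000 = 1074 kN.
Design strength φR_n = 0.75 × 1074 = 806 kN.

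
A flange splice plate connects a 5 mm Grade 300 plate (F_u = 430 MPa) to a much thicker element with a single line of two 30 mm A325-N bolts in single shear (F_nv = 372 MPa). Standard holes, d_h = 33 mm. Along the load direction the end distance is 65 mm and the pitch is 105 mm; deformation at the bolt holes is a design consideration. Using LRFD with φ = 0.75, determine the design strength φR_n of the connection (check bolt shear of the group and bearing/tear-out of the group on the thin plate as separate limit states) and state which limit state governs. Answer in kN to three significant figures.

210 kN (bearing governs)

Bolt shear: A_b = π·30²/4 = 706.9 mm²; R_n = 372 × 706.9 × 2 × 1 / 1000 = 525.9 kN → 0.75 × 525.9 = 394 kN.
Bearing (1.2 l_c t F_u ≤ 2.4 d t F_u): upper limit = 2.4·30·5·430 / 1000 = 154.8 kN.
  Edge l_c = 65 − 33/2 = 48.5 → r_n = 125.1 kN; interior l_c = 105 − 33 = 72 → r_n = 154.8 kN.
  R_n,bearing = 1·125.1 + 1·154.8 = 279.9 kN → 0.75 × 279.9 = 210 kN.
Bearing governs: 210 kN.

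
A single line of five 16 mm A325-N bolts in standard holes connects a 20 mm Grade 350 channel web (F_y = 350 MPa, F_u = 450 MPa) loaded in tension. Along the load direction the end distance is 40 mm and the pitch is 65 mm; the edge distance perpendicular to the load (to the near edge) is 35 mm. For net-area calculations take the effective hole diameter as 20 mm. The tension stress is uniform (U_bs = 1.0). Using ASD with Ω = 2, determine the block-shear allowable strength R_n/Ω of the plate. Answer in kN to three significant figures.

Shear plane L_v = 40 + 4·65 = 300 mm; A_gv = 300 × 20 = 6000 mm².
A_nv = (300 − 4.5·20) × 20 = 4200 mm².
A_nt = (35 − 0.5·20) × 20 = 500 mm².
0.6 F_u A_nv = 1134 kN; 0.6 F_y A_gv = 1260 kN → shear rupture governs the shear term.
R_n = 1134 + 1.0 × 450 × 500 / 1000 = 1359 kN.
Allowable strength R_n/Ω = 1359 / 2 = 680 kN.

680 kN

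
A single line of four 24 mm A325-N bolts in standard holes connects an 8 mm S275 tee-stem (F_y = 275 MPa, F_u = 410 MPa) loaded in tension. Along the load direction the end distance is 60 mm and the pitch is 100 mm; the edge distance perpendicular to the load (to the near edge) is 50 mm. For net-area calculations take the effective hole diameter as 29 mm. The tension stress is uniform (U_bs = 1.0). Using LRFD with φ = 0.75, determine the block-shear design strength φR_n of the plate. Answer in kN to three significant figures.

444 kN

Shear plane L_v = 60 + 3·100 = 360 mm; A_gv = 360 × 8 = 2880 mm².
A_nv = (360 − 3.5·29) × 8 = 2068 mm².
A_nt = (50 − 0.5·29) × 8 = 284 mm².
0.6 F_u A_nv = 508.7 kN; 0.6 F_y A_gv = 475.2 kN → shear yielding governs the shear term.
R_n = 475.2 + 1.0 × 410 × 284 / 1000 = 591.6 kN.
Design strength φR_n = 0.75 × 591.6 = 444 kN.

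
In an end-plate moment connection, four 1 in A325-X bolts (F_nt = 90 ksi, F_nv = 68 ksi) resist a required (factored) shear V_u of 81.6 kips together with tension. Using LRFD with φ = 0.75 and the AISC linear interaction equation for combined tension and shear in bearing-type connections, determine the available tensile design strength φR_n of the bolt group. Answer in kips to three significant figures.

A_b = π·1²/4 = 0.7854 in²; f_rv = 81.6 / (4 × 0.7854) = 25.97 ksi.
F'_nt = 1.3 F_nt − (F_nt / φF_nv) f_rv = 1.3·90 − (90/(0.75·68))·25.97 = 71.16 ksi, capped at F_nt → F'_nt = 71.16 ksi.
R_n = F'_nt · A_b · n = 71.16 × 0.7854 × 4 = 223.6 kips.
Design strength φR_n = 0.75 × 223.6 = 168 kips.

168 kips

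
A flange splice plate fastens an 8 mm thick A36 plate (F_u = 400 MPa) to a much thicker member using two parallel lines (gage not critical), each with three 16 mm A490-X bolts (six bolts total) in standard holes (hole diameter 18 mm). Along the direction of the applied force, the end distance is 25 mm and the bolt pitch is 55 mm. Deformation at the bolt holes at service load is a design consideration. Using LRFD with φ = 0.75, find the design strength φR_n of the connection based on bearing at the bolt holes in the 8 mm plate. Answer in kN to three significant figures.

Per bolt r_n = 1.2 l_c t F_u ≤ 2.4 d t F_u; upper limit = 2.4 × 16 × 8 × 400 / 1000 = 122.9 kN.
Edge bolt: l_c = 25 − 18/2 = 16 mm → 1.2 × 16 × 8 × 400 / 1000 = 61.44 → r_n = 61.44 kN.
Interior bolts: l_c = 55 − 18 = 37 mm → 1.2 × 37 × 8 × 400 / 1000 = 142.1 → r_n = 122.9 kN.
R_n = 2 × 61.44 + 4 × 122.9 = 614.4 kN.
Design strength φR_n = 0.75 × 614.4 = 461 kN.

461 kN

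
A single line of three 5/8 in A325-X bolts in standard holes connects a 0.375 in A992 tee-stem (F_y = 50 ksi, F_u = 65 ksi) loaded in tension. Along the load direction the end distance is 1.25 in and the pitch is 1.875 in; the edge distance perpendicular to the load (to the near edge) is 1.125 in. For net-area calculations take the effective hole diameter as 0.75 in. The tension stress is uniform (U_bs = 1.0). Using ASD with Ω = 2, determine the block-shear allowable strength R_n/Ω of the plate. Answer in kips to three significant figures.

Shear plane L_v = 1.25 + 2·1.875 = 5 in; A_gv = 5 × 0.375 = 1.875 in².
A_nv = (5 − 2.5·0.75) × 0.375 = 1.172 in².
A_nt = (1.125 − 0.5·0.75) × 0.375 = 0.2812 in².
0.6 F_u A_nv = 45.7 kips; 0.6 F_y A_gv = 56.25 kips → shear rupture governs the shear term.
R_n = 45.7 + 1.0 × 65 × 0.2812 = 63.98 kips.
Allowable strength R_n/Ω = 63.98 / 2 = 32 kips.

32 kips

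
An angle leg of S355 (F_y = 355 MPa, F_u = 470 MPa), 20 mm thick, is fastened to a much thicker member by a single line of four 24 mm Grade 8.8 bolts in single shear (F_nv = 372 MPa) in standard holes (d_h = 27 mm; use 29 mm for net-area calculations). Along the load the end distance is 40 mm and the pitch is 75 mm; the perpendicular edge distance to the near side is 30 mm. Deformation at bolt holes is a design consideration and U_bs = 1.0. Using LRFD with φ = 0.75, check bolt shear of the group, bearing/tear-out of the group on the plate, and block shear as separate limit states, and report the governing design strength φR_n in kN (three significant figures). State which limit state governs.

Bolt shear: A_b = π·24²/4 = 452.4 mm²; R_n = 372 × 452.4 × 4 × 1 / 1000 = 673.2 kN → 0.75 × 673.2 = 505 kN.
Bearing: edge l_c = 26.5, r_n = 298.9 kN; interior l_c = 48, r_n = 541.4 kN; R_n = 298.9 + 3·541.4 = 1923 kN → 1440 kN.
Block shear: A_gv = 5300, A_nv = 3270, A_nt = 310 mm²; R_n = min(0.6F_uA_nv, 0.6F_yA_gv) + U_bs·F_u·A_nt = 1068 kN → 801 kN.
Bolt shear governs: 505 kN.

505 kN (bolt shear governs)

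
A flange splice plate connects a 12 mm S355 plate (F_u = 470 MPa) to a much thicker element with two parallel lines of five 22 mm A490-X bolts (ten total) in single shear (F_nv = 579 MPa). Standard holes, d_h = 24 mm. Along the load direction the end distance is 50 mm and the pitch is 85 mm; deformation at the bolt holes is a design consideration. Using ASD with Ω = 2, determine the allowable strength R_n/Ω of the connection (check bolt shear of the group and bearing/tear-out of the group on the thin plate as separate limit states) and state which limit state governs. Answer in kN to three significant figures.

Bolt shear: A_b = π·22²/4 = 380.1 mm²; R_n = 579 × 380.1 × 10 × 1 / 1000 = 2201 kN → 2201 / 2 = 1100 kN.
Bearing (1.2 l_c t F_u ≤ 2.4 d t F_u): upper limit = 2.4·22·12·470 / 1000 = 297.8 kN.
  Edge l_c = 50 − 24/2 = 38 → r_n = 257.2 kN; interior l_c = 85 − 24 = 61 → r_n = 297.8 kN.
  R_n,bearing = 2·257.2 + 8·297.8 = 2897 kN → 2897 / 2 = 1450 kN.
Bolt shear governs: 1100 kN.

1100 kN (bolt shear governs)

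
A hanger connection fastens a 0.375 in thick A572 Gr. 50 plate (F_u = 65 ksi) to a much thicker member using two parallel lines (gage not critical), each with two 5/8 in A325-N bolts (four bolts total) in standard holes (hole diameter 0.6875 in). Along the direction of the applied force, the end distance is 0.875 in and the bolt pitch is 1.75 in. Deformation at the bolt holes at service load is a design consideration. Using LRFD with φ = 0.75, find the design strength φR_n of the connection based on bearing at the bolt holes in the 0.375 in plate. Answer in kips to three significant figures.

Per bolt r_n = 1.2 l_c t F_u ≤ 2.4 d t F_u; upper limit = 2.4 × 0.625 × 0.375 × 65 = 36.56 kips.
Edge bolt: l_c = 0.875 − 0.6875/2 = 0.5312 in → 1.2 × 0.5312 × 0.375 × 65 = 15.54 → r_n = 15.54 kips.
Interior bolts: l_c = 1.75 − 0.6875 = 1.062 in → 1.2 × 1.062 × 0.375 × 65 = 31.08 → r_n = 31.08 kips.
R_n = 2 × 15.54 + 2 × 31.08 = 93.23 kips.
Design strength φR_n = 0.75 × 93.23 = 69.9 kips.

69.9 kips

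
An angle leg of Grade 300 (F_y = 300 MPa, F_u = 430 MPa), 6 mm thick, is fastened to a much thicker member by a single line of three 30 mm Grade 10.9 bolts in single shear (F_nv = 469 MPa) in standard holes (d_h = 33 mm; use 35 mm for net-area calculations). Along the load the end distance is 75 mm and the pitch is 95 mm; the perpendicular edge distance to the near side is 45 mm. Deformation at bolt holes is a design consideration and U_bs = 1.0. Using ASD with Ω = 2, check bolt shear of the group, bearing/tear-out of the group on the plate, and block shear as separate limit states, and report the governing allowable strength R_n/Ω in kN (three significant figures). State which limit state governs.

Bolt shear: A_b = π·30²/4 = 706.9 mm²; R_n = 469 × 706.9 × 3 × 1 / 1000 = 994.5 kN → 994.5 / 2 = 497 kN.
Bearing: edge l_c = 58.5, r_n = 181.1 kN; interior l_c = 62, r_n = 185.8 kN; R_n = 181.1 + 2·185.8 = 552.6 kN → 276 kN.
Block shear: A_gv = 1590, A_nv = 1065, A_nt = 165 mm²; R_n = min(0.6F_uA_nv, 0.6F_yA_gv) + U_bs·F_u·A_nt = 345.7 kN → 173 kN.
Block shear governs: 173 kN.

173 kN (block shear governs)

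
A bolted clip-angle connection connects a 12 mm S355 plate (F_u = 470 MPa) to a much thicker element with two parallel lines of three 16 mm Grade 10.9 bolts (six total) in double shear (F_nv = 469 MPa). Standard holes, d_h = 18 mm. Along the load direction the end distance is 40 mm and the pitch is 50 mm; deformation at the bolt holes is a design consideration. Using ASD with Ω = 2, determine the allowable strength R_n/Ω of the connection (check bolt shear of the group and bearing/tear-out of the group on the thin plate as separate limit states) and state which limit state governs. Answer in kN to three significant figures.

Bolt shear: A_b = π·16²/4 = 201.1 mm²; R_n = 469 × 201.1 × 6 × 2 / 1000 = 1132 kN → 1132 / 2 = 566 kN.
Bearing (1.2 l_c t F_u ≤ 2.4 d t F_u): upper limit = 2.4·16·12·470 / 1000 = 216.6 kN.
  Edge l_c = 40 − 18/2 = 31 → r_n = 209.8 kN; interior l_c = 50 − 18 = 32 → r_n = 216.6 kN.
  R_n,bearing = 2·209.8 + 4·216.6 = 1286 kN → 1286 / 2 = 643 kN.
Bolt shear governs: 566 kN.

566 kN (bolt shear governs)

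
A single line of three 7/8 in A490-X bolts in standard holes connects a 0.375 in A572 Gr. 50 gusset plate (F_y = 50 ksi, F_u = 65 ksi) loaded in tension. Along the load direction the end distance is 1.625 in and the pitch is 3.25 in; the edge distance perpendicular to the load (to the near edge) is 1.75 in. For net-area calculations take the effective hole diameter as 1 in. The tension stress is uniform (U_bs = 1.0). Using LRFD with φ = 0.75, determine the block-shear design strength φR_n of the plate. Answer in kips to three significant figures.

84.6 kips

Shear plane L_v = 1.625 + 2·3.25 = 8.125 in; A_gv = 8.125 × 0.375 = 3.047 in².
A_nv = (8.125 − 2.5·1) × 0.375 = 2.109 in².
A_nt = (1.75 − 0.5·1) × 0.375 = 0.4688 in².
0.6 F_u A_nv = 82.27 kips; 0.6 F_y A_gv = 91.41 kips → shear rupture governs the shear term.
R_n = 82.27 + 1.0 × 65 × 0.4688 = 112.7 kips.
Design strength φR_n = 0.75 × 112.7 = 84.6 kips.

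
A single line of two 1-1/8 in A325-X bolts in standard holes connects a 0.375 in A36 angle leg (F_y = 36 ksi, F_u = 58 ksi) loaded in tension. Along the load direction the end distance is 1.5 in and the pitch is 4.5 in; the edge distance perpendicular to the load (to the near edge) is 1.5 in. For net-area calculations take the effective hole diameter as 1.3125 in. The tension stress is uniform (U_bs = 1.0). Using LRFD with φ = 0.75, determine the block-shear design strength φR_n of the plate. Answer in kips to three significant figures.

Shear plane L_v = 1.5 + 1·4.5 = 6 in; A_gv = 6 × 0.375 = 2.25 in².
A_nv = (6 − 1.5·1.3125) × 0.375 = 1.512 in².
A_nt = (1.5 − 0.5·1.3125) × 0.375 = 0.3164 in².
0.6 F_u A_nv = 52.61 kips; 0.6 F_y A_gv = 48.6 kips → shear yielding governs the shear term.
R_n = 48.6 + 1.0 × 58 × 0.3164 = 66.95 kips.
Design strength φR_n = 0.75 × 66.95 = 50.2 kips.

50.2 kips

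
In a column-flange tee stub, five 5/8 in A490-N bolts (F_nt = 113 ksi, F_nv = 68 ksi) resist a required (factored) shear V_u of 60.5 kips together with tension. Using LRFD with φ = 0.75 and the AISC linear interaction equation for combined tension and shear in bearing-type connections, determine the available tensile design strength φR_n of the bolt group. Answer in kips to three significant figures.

68.5 kips

A_b = π·0.625²/4 = 0.3068 in²; f_rv = 60.5 / (5 × 0.3068) = 39.44 ksi.
F'_nt = 1.3 F_nt − (F_nt / φF_nv) f_rv = 1.3·113 − (113/(0.75·68))·39.44 = 59.51 ksi, capped at F_nt → F'_nt = 59.51 ksi.
R_n = F'_nt · A_b · n = 59.51 × 0.3068 × 5 = 91.29 kips.
Design strength φR_n = 0.75 × 91.29 = 68.5 kips.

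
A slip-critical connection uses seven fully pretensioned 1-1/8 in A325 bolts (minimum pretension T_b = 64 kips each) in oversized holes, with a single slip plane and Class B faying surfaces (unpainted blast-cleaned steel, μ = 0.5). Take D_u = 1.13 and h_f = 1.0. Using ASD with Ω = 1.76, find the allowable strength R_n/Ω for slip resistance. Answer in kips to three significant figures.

R_n = μ · D_u · h_f · T_b · n_s · n_b = 0.5 × 1.13 × 1.0 × 64 × 1 × 7 = 253.1 kips.
Allowable strength R_n/Ω = 253.1 / 1.76 = 144 kips.

144 kips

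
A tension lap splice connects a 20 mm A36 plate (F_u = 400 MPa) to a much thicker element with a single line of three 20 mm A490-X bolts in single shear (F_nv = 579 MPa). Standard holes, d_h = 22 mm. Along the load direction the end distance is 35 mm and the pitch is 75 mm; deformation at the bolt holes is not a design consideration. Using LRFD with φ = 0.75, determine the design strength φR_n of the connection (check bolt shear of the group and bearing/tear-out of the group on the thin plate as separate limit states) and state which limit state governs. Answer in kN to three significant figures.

409 kN (bolt shear governs)

Bolt shear: A_b = π·20²/4 = 314.2 mm²; R_n = 579 × 314.2 × 3 × 1 / 1000 = 545.7 kN → 0.75 × 545.7 = 409 kN.
Bearing (1.5 l_c t F_u ≤ 3.0 d t F_u): upper limit = 3.0·20·20·400 / 1000 = 480 kN.
  Edge l_c = 35 − 22/2 = 24 → r_n = 288 kN; interior l_c = 75 − 22 = 53 → r_n = 480 kN.
  R_n,bearing = 1·288 + 2·480 = 1248 kN → 0.75 × 1248 = 936 kN.
Bolt shear governs: 409 kN.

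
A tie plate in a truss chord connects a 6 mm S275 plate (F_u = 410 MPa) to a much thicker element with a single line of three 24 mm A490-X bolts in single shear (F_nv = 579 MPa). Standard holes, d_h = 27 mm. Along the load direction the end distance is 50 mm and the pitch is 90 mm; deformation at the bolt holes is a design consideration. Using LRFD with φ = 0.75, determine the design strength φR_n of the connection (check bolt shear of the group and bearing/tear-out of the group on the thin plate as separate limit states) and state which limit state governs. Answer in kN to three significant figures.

293 kN (bearing governs)

Bolt shear: A_b = π·24²/4 = 452.4 mm²; R_n = 579 × 452.4 × 3 × 1 / 1000 = 785.8 kN → 0.75 × 785.8 = 589 kN.
Bearing (1.2 l_c t F_u ≤ 2.4 d t F_u): upper limit = 2.4·24·6·410 / 1000 = 141.7 kN.
  Edge l_c = 50 − 27/2 = 36.5 → r_n = 107.7 kN; interior l_c = 90 − 27 = 63 → r_n = 141.7 kN.
  R_n,bearing = 1·107.7 + 2·141.7 = 391.1 kN → 0.75 × 391.1 = 293 kN.
Bearing governs: 293 kN.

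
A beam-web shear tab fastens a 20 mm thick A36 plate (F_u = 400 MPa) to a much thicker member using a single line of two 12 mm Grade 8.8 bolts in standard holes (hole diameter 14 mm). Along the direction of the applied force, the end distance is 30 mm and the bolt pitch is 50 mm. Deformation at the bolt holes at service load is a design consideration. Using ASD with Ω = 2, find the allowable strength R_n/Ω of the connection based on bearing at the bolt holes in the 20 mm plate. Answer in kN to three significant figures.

226 kN

Per bolt r_n = 1.2 l_c t F_u ≤ 2.4 d t F_u; upper limit = 2.4 × 12 × 20 × 400 / 1000 = 230.4 kN.
Edge bolt: l_c = 30 − 14/2 = 23 mm → 1.2 × 23 × 20 × 400 / 1000 = 220.8 → r_n = 220.8 kN.
Interior bolts: l_c = 50 − 14 = 36 mm → 1.2 × 36 × 20 × 400 / 1000 = 345.6 → r_n = 230.4 kN.
R_n = 1 × 220.8 + 1 × 230.4 = 451.2 kN.
Allowable strength R_n/Ω = 451.2 / 2 = 226 kN.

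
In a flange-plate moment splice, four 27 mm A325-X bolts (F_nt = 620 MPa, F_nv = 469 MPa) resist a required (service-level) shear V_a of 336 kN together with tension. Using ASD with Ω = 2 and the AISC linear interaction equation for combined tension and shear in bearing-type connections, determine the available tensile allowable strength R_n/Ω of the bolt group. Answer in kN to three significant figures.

A_b = π·27²/4 = 572.6 mm²; f_rv = 336 × 1000 / (4 × 572.6) = 146.7 MPa.
F'_nt = 1.3 F_nt − (Ω F_nt / F_nv) f_rv = 1.3·620 − (2·620/469)·146.7 = 418.1 MPa, capped at F_nt → F'_nt = 418.1 MPa.
R_n = F'_nt · A_b · n = 418.1 × 572.6 × 4 / 1000 = 957.6 kN.
Allowable strength R_n/Ω = 957.6 / 2 = 479 kN.

479 kN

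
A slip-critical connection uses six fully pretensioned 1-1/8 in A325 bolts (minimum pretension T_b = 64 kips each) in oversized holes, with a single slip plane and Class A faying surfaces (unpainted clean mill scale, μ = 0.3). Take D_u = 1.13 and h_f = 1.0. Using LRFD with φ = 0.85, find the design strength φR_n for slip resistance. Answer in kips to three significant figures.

R_n = μ · D_u · h_f · T_b · n_s · n_b = 0.3 × 1.13 × 1.0 × 64 × 1 × 6 = 130.2 kips.
Design strength φR_n = 0.85 × 130.2 = 111 kips.

111 kips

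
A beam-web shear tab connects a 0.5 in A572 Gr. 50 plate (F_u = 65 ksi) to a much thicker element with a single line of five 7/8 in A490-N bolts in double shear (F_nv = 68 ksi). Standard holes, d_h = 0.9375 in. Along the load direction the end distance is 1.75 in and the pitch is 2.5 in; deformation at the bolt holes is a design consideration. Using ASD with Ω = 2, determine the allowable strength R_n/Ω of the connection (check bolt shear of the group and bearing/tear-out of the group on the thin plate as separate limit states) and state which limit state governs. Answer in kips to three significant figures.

Bolt shear: A_b = π·0.875²/4 = 0.6013 in²; R_n = 68 × 0.6013 × 5 × 2 = 408.9 kips → 408.9 / 2 = 204 kips.
Bearing (1.2 l_c t F_u ≤ 2.4 d t F_u): upper limit = 2.4·0.875·0.5·65 = 68.25 kips.
  Edge l_c = 1.75 − 0.9375/2 = 1.281 → r_n = 49.97 kips; interior l_c = 2.5 − 0.9375 = 1.562 → r_n = 60.94 kips.
  R_n,bearing = 1·49.97 + 4·60.94 = 293.7 kips → 293.7 / 2 = 147 kips.
Bearing governs: 147 kips.

147 kips (bearing governs)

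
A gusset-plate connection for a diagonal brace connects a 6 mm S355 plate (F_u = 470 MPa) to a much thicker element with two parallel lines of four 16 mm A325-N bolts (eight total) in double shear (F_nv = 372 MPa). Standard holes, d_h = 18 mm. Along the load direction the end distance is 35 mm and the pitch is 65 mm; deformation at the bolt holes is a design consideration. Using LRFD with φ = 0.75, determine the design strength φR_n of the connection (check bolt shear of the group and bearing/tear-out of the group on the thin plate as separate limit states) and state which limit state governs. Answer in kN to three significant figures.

Bolt shear: A_b = π·16²/4 = 201.1 mm²; R_n = 372 × 201.1 × 8 × 2 / 1000 = 1197 kN → 0.75 × 1197 = 898 kN.
Bearing (1.2 l_c t F_u ≤ 2.4 d t F_u): upper limit = 2.4·16·6·470 / 1000 = 108.3 kN.
  Edge l_c = 35 − 18/2 = 26 → r_n = 87.98 kN; interior l_c = 65 − 18 = 47 → r_n = 108.3 kN.
  R_n,bearing = 2·87.98 + 6·108.3 = 825.7 kN → 0.75 × 825.7 = 619 kN.
Bearing governs: 619 kN.

619 kN (bearing governs)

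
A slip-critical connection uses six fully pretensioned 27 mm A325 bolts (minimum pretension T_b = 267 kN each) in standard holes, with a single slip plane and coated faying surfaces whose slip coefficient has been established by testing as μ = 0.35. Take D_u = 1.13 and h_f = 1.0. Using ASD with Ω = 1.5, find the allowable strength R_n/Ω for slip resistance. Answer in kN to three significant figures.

422 kN

R_n = μ · D_u · h_f · T_b · n_s · n_b = 0.35 × 1.13 × 1.0 × 267 × 1 × 6 = 633.6 kN.
Allowable strength R_n/Ω = 633.6 / 1.5 = 422 kN.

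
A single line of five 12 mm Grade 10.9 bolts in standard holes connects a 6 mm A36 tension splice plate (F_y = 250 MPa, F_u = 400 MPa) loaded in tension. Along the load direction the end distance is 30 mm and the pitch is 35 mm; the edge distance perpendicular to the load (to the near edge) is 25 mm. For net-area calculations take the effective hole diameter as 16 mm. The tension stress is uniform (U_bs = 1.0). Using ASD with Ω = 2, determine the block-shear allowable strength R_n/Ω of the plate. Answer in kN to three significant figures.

Shear plane L_v = 30 + 4·35 = 170 mm; A_gv = 170 × 6 = 1020 mm².
A_nv = (170 − 4.5·16) × 6 = 588 mm².
A_nt = (25 − 0.5·16) × 6 = 102 mm².
0.6 F_u A_nv = 141.1 kN; 0.6 F_y A_gv = 153 kN → shear rupture governs the shear term.
R_n = 141.1 + 1.0 × 400 × 102 / 1000 = 181.9 kN.
Allowable strength R_n/Ω = 181.9 / 2 = 91 kN.

91 kN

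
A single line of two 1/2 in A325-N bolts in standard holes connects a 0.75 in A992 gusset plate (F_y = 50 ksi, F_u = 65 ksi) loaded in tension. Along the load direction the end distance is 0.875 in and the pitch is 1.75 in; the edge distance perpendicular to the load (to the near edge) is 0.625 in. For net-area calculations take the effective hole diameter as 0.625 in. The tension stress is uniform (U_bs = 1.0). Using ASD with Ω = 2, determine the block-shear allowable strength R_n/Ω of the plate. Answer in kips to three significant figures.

Shear plane L_v = 0.875 + 1·1.75 = 2.625 in; A_gv = 2.625 × 0.75 = 1.969 in².
A_nv = (2.625 − 1.5·0.625) × 0.75 = 1.266 in².
A_nt = (0.625 − 0.5·0.625) × 0.75 = 0.2344 in².
0.6 F_u A_nv = 49.36 kips; 0.6 F_y A_gv = 59.06 kips → shear rupture governs the shear term.
R_n = 49.36 + 1.0 × 65 × 0.2344 = 64.59 kips.
Allowable strength R_n/Ω = 64.59 / 2 = 32.3 kips.

32.3 kips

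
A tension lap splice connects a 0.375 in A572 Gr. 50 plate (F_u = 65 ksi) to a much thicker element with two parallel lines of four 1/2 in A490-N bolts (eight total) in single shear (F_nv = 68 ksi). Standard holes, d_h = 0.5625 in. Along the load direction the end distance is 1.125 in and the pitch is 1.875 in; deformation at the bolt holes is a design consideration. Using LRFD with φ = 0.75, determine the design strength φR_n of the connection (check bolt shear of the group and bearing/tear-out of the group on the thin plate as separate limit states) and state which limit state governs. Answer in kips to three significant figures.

80.1 kips (bolt shear governs)

Bolt shear: A_b = π·0.5²/4 = 0.1963 in²; R_n = 68 × 0.1963 × 8 × 1 = 106.8 kips → 0.75 × 106.8 = 80.1 kips.
Bearing (1.2 l_c t F_u ≤ 2.4 d t F_u): upper limit = 2.4·0.5·0.375·65 = 29.25 kips.
  Edge l_c = 1.125 − 0.5625/2 = 0.8438 → r_n = 24.68 kips; interior l_c = 1.875 − 0.5625 = 1.312 → r_n = 29.25 kips.
  R_n,bearing = 2·24.68 + 6·29.25 = 224.9 kips → 0.75 × 224.9 = 169 kips.
Bolt shear governs: 80.1 kips.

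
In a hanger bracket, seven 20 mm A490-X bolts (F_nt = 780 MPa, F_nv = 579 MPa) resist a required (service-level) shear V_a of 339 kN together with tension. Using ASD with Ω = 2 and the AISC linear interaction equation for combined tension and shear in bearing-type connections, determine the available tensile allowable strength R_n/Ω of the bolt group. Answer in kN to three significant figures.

A_b = π·20²/4 = 314.2 mm²; f_rv = 339 × 1000 / (7 × 314.2) = 154.2 MPa.
F'_nt = 1.3 F_nt − (Ω F_nt / F_nv) f_rv = 1.3·780 − (2·780/579)·154.2 = 598.7 MPa, capped at F_nt → F'_nt = 598.7 MPa.
R_n = F'_nt · A_b · n = 598.7 × 314.2 × 7 / 1000 = 1317 kN.
Allowable strength R_n/Ω = 1317 / 2 = 658 kN.

658 kN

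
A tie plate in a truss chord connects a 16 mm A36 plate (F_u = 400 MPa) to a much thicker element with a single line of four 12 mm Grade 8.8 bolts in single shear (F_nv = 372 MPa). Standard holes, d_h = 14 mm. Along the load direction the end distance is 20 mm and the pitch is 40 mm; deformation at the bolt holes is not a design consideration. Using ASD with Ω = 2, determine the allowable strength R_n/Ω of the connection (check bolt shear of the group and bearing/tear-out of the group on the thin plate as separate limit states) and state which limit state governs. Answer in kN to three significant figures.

84.1 kN (bolt shear governs)

Bolt shear: A_b = π·12²/4 = 113.1 mm²; R_n = 372 × 113.1 × 4 × 1 / 1000 = 168.3 kN → 168.3 / 2 = 84.1 kN.
Bearing (1.5 l_c t F_u ≤ 3.0 d t F_u): upper limit = 3.0·12·16·400 / 1000 = 230.4 kN.
  Edge l_c = 20 − 14/2 = 13 → r_n = 124.8 kN; interior l_c = 40 − 14 = 26 → r_n = 230.4 kN.
  R_n,bearing = 1·124.8 + 3·230.4 = 816 kN → 816 / 2 = 408 kN.
Bolt shear governs: 84.1 kN.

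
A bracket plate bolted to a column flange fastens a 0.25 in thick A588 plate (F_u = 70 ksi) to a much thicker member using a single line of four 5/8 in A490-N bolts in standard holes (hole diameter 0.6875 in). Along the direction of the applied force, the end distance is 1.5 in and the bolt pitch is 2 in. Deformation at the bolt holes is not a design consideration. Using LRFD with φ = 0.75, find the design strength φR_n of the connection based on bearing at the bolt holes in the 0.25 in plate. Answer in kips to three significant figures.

Per bolt r_n = 1.5 l_c t F_u ≤ 3.0 d t F_u; upper limit = 3.0 × 0.625 × 0.25 × 70 = 32.81 kips.
Edge bolt: l_c = 1.5 − 0.6875/2 = 1.156 in → 1.5 × 1.156 × 0.25 × 70 = 30.35 → r_n = 30.35 kips.
Interior bolts: l_c = 2 − 0.6875 = 1.312 in → 1.5 × 1.312 × 0.25 × 70 = 34.45 → r_n = 32.81 kips.
R_n = 1 × 30.35 + 3 × 32.81 = 128.8 kips.
Design strength φR_n = 0.75 × 128.8 = 96.6 kips.

96.6 kips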